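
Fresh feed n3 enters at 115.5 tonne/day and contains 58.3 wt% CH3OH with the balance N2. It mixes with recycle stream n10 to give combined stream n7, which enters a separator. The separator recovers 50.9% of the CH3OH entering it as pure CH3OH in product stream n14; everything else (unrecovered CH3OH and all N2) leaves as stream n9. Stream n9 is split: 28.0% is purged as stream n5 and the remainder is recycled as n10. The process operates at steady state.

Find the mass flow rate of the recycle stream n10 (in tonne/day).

160.7 tonne/day

N2 enters only via n3 and leaves only via the purge: 115.5×0.417 = 0.280×(N2 in n9), and the separator passes all N2, so N2 in n7 = N2 in n9 = 172.01 tonne/day.
CH3OH in n7: m_A = 115.5×0.583 + (1−0.280)·(1−0.509)·m_A, so m_A = 67.337/0.6465 = 104.16 tonne/day.
n9 = (1−0.509)×104.16 + 172.01 = 223.15 tonne/day.
Recycle n10 = (1−0.280)×223.15 = 160.67 tonne/day.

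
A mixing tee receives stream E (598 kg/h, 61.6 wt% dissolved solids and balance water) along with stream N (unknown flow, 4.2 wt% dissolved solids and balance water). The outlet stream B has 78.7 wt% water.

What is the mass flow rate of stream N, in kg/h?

Let N be the unknown flow. Total out = 598 + N.
water balance: 229.63 + 0.958·N = 0.787·(598 + N)
(0.958 − 0.787)·N = 0.787×598 − 229.63 = 240.99
N = 240.99 / 0.171 = 1409.3 kg/h

1409 kg/h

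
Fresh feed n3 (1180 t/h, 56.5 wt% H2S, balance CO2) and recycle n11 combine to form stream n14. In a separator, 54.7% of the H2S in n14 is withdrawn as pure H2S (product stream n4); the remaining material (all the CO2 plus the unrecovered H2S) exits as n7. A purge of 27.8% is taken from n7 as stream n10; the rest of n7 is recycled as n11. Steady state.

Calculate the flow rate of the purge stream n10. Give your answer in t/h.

638.1 t/h

CO2 enters only via n3 and leaves only via the purge: 1180×0.435 = 0.278×(CO2 in n7), and the separator passes all CO2, so CO2 in n14 = CO2 in n7 = 1846.4 t/h.
H2S in n14: m_A = 1180×0.565 + (1−0.278)·(1−0.547)·m_A, so m_A = 666.7/0.6729 = 990.74 t/h.
n7 = (1−0.547)×990.74 + 1846.4 = 2295.2 t/h.
Purge n10 = 0.278×2295.2 = 638.07 t/h.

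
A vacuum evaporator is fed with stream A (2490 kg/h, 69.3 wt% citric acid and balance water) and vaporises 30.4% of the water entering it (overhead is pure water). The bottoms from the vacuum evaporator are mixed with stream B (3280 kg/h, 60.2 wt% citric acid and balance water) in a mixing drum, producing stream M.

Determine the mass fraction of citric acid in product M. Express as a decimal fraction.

Vapour removed = 0.304×0.307×2490 = 232.39 kg/h; concentrate = 2257.6 kg/h.
citric acid reaching the mixer = 1725.6 (from concentrate) + 3280×0.602 = 3700.1 kg/h.
Product flow = 2257.6 + 3280 = 5537.6 kg/h; citric acid fraction = 0.668.

0.668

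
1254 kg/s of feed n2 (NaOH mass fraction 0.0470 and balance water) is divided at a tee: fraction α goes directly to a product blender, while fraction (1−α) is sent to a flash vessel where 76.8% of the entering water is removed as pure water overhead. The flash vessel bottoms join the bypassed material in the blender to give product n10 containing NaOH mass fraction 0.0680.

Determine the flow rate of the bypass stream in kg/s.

724.9 kg/s

All 1254×0.047 = 58.938 kg/s of NaOH reaches n10, so n10 = 58.938/0.068 = 866.74 kg/s and vapour = 387.26 kg/s.
The evaporator receives (1−α)·1254 of feed at 0.953 water and removes 0.768 of that water:
0.768×0.953×(1−α)×1254 = 387.26
(1−α) = 387.26/917.81 = 0.4219;  α = 0.5781.
Bypass flow = 0.5781×1254 = 724.88 kg/s.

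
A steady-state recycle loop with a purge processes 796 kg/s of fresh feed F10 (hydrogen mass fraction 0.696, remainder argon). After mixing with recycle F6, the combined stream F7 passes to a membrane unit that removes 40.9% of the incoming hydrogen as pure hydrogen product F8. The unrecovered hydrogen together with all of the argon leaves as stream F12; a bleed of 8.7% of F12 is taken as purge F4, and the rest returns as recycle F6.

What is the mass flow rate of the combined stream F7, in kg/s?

argon enters only via F10 and leaves only via the purge: 796×0.304 = 0.087×(argon in F12), and the membrane unit passes all argon, so argon in F7 = argon in F12 = 2781.4 kg/s.
hydrogen in F7: m_A = 796×0.696 + (1−0.087)·(1−0.409)·m_A, so m_A = 554.02/0.4604 = 1203.3 kg/s.
F7 = 1203.3 + 2781.4 = 3984.7 kg/s.

3985 kg/s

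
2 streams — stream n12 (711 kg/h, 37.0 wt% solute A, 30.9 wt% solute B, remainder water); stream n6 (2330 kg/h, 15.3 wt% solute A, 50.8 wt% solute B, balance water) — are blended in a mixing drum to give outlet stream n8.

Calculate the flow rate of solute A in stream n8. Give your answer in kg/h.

solute A out = solute A in = 711×0.370 + 2330×0.153 = 619.56 kg/h.

619.6 kg/h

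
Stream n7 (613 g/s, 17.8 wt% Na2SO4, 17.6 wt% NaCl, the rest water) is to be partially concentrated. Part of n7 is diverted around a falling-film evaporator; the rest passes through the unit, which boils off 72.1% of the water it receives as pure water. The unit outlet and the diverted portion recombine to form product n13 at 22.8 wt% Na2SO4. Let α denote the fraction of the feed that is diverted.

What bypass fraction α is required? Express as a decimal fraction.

0.529

All 613×0.178 = 109.11 g/s of Na2SO4 reaches n13, so n13 = 109.11/0.228 = 478.57 g/s and vapour = 134.43 g/s.
The evaporator receives (1−α)·613 of feed at 0.646 water and removes 0.721 of that water:
0.721×0.646×(1−α)×613 = 134.43
(1−α) = 134.43/285.51 = 0.4708;  α = 0.5292.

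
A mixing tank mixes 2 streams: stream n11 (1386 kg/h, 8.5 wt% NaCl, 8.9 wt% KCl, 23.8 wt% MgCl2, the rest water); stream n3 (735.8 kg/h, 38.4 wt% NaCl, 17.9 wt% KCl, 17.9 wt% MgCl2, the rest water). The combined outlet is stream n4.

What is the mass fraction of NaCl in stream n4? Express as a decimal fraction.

0.1887

Total flow out = 1386 + 735.8 = 2121.8 kg/h.
NaCl in = 1386×0.085 + 735.8×0.384 = 400.36 kg/h.
NaCl mass fraction in n4 = 400.36/2121.8 = 0.1887.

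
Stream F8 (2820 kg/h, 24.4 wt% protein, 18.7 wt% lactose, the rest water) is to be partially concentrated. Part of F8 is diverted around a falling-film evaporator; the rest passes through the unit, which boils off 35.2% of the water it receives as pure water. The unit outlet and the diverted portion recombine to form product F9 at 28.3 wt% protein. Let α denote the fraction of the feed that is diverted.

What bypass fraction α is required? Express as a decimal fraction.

0.312

All 2820×0.244 = 688.08 kg/h of protein reaches F9, so F9 = 688.08/0.283 = 2431.4 kg/h and vapour = 388.62 kg/h.
The evaporator receives (1−α)·2820 of feed at 0.569 water and removes 0.352 of that water:
0.352×0.569×(1−α)×2820 = 388.62
(1−α) = 388.62/564.81 = 0.6881;  α = 0.3119.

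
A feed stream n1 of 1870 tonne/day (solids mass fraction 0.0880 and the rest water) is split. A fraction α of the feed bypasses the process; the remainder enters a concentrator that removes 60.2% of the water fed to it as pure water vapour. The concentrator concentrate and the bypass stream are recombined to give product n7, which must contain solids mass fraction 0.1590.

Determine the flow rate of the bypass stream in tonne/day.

349.1 tonne/day

All 1870×0.088 = 164.56 tonne/day of solids reaches n7, so n7 = 164.56/0.159 = 1035 tonne/day and vapour = 835.03 tonne/day.
The evaporator receives (1−α)·1870 of feed at 0.912 water and removes 0.602 of that water:
0.602×0.912×(1−α)×1870 = 835.03
(1−α) = 835.03/1026.7 = 0.8133;  α = 0.1867.
Bypass flow = 0.1867×1870 = 349.06 tonne/day.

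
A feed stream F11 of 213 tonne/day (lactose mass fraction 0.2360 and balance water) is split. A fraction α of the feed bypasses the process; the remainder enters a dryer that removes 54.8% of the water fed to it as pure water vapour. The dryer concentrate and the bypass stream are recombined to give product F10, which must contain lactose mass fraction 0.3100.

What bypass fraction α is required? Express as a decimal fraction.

All 213×0.236 = 50.268 tonne/day of lactose reaches F10, so F10 = 50.268/0.310 = 162.15 tonne/day and vapour = 50.845 tonne/day.
The evaporator receives (1−α)·213 of feed at 0.764 water and removes 0.548 of that water:
0.548×0.764×(1−α)×213 = 50.845
(1−α) = 50.845/89.177 = 0.5702;  α = 0.4298.

0.430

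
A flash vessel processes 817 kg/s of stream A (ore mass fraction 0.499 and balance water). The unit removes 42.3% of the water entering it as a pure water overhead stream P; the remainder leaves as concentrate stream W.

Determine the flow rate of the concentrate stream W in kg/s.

water entering = 817×0.501 = 409.32 kg/s; overhead removed = 0.423×409.32 = 173.14 kg/s.
Concentrate = 817 − 173.14 = 643.86 kg/s.

643.9 kg/s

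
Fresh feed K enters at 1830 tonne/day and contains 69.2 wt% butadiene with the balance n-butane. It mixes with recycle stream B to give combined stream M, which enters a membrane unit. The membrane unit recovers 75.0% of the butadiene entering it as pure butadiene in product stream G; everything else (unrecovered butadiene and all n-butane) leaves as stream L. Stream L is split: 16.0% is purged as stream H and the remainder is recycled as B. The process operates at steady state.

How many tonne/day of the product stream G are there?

butadiene in M: m_A = 1830×0.692 + (1−0.160)·(1−0.750)·m_A, so m_A = 1266.4/0.7900 = 1603 tonne/day.
Product G = 0.750×1603 = 1202.2 tonne/day.

1202 tonne/day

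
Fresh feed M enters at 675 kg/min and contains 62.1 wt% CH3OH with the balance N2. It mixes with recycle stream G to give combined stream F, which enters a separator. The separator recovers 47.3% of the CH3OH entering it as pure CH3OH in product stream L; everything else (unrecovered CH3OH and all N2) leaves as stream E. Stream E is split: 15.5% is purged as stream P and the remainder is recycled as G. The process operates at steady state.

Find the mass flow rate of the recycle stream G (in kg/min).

N2 enters only via M and leaves only via the purge: 675×0.379 = 0.155×(N2 in E), and the separator passes all N2, so N2 in F = N2 in E = 1650.5 kg/min.
CH3OH in F: m_A = 675×0.621 + (1−0.155)·(1−0.473)·m_A, so m_A = 419.18/0.5547 = 755.7 kg/min.
E = (1−0.473)×755.7 + 1650.5 = 2048.7 kg/min.
Recycle G = (1−0.155)×2048.7 = 1731.2 kg/min.

1731 kg/min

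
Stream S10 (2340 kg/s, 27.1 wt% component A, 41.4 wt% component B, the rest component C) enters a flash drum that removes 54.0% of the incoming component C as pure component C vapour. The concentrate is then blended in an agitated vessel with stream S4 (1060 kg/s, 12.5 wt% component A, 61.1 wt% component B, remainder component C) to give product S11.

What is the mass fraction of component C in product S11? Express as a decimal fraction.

0.2062

Vapour removed = 0.540×0.315×2340 = 398.03 kg/s; concentrate = 1942 kg/s.
component C reaching the mixer = 339.07 (from concentrate) + 1060×0.264 = 618.91 kg/s.
Product flow = 1942 + 1060 = 3002 kg/s; component C fraction = 0.2062.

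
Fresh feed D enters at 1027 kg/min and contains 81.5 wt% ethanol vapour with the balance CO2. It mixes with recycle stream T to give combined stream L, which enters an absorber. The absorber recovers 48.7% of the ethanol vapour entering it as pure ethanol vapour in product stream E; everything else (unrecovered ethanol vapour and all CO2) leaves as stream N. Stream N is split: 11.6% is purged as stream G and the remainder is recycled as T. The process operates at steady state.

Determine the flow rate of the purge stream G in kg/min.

281.1 kg/min

CO2 enters only via D and leaves only via the purge: 1027×0.185 = 0.116×(CO2 in N), and the absorber passes all CO2, so CO2 in L = CO2 in N = 1637.9 kg/min.
ethanol vapour in L: m_A = 1027×0.815 + (1−0.116)·(1−0.487)·m_A, so m_A = 837/0.5465 = 1531.6 kg/min.
N = (1−0.487)×1531.6 + 1637.9 = 2423.6 kg/min.
Purge G = 0.116×2423.6 = 281.13 kg/min.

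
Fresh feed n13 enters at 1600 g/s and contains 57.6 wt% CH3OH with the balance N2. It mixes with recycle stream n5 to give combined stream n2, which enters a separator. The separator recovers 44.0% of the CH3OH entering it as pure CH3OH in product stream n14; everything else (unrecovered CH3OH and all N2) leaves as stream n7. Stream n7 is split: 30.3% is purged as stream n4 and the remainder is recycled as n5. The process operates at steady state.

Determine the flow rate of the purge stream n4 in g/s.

N2 enters only via n13 and leaves only via the purge: 1600×0.424 = 0.303×(N2 in n7), and the separator passes all N2, so N2 in n2 = N2 in n7 = 2238.9 g/s.
CH3OH in n2: m_A = 1600×0.576 + (1−0.303)·(1−0.440)·m_A, so m_A = 921.6/0.6097 = 1511.6 g/s.
n7 = (1−0.440)×1511.6 + 2238.9 = 3085.4 g/s.
Purge n4 = 0.303×3085.4 = 934.89 g/s.

934.9 g/s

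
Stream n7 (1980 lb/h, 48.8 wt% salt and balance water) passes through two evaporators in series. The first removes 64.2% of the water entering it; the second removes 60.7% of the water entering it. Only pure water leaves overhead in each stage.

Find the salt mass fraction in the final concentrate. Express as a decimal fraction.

water in feed = 1980×0.512 = 1013.8 lb/h.
After stage 1: water left = (1−0.642)×1013.8 = 362.93; stream total = 1329.2 lb/h.
After stage 2: water left = (1−0.607)×362.93 = 142.63; final concentrate = 1108.9 lb/h.
salt fraction = 966.24/1108.9 = 0.871.

0.871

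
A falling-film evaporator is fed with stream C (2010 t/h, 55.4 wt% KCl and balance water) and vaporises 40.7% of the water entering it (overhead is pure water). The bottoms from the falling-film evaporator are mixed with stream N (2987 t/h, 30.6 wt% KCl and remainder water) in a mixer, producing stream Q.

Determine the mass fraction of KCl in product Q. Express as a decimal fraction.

Vapour removed = 0.407×0.446×2010 = 364.86 t/h; concentrate = 1645.1 t/h.
KCl reaching the mixer = 1113.5 (from concentrate) + 2987×0.306 = 2027.6 t/h.
Product flow = 1645.1 + 2987 = 4632.1 t/h; KCl fraction = 0.438.

0.438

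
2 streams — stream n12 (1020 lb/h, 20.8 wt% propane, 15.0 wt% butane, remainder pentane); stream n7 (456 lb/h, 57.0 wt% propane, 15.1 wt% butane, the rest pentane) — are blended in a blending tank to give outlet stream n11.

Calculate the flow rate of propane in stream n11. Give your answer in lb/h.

472.1 lb/h

propane out = propane in = 1020×0.208 + 456×0.570 = 472.08 lb/h.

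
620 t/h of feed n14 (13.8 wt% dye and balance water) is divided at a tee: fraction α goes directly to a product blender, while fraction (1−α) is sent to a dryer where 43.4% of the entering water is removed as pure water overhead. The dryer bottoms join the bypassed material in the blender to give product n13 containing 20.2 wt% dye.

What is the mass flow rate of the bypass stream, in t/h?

94.92 t/h

All 620×0.138 = 85.56 t/h of dye reaches n13, so n13 = 85.56/0.202 = 423.56 t/h and vapour = 196.44 t/h.
The evaporator receives (1−α)·620 of feed at 0.862 water and removes 0.434 of that water:
0.434×0.862×(1−α)×620 = 196.44
(1−α) = 196.44/231.95 = 0.8469;  α = 0.1531.
Bypass flow = 0.1531×620 = 94.923 t/h.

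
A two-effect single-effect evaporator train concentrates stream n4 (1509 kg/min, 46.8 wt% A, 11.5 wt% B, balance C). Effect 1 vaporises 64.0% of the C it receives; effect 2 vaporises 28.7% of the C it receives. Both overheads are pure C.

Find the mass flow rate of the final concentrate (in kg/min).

C in feed = 1509×0.417 = 629.25 kg/min.
After stage 1: C left = (1−0.640)×629.25 = 226.53; stream total = 1106.3 kg/min.
After stage 2: C left = (1−0.287)×226.53 = 161.52; final concentrate = 1041.3 kg/min.

1041 kg/min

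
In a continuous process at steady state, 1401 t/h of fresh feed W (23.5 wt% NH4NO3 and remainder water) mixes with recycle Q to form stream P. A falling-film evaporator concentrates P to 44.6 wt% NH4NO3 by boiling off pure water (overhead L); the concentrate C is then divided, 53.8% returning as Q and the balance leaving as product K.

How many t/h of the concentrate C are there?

1598 t/h

Overall NH4NO3 balance (none leaves overhead): NH4NO3 in fresh feed = NH4NO3 in product, i.e. 1401×0.235 = (1−0.538)·C·0.446.
C = 329.23/(0.446×0.462) = 1597.8 t/h.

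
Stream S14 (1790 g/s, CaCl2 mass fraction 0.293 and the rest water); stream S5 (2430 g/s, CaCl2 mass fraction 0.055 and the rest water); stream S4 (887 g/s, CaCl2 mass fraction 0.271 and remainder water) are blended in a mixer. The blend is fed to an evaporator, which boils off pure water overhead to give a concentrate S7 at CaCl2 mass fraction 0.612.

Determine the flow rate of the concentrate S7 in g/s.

CaCl2 entering = 1790×0.293 + 2430×0.055 + 887×0.271 = 898.5 g/s.
All CaCl2 reports to S7, so S7 = 898.5/0.612 = 1468.1 g/s.

1468 g/s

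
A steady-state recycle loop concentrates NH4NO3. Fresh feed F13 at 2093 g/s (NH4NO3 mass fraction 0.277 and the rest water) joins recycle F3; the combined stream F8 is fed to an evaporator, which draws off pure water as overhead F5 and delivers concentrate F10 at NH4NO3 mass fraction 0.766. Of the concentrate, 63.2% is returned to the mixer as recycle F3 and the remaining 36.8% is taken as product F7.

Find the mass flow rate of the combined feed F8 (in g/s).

Overall NH4NO3 balance (none leaves overhead): NH4NO3 in fresh feed = NH4NO3 in product, i.e. 2093×0.277 = (1−0.632)·F10·0.766.
F10 = 579.76/(0.766×0.368) = 2056.7 g/s.
Recycle F3 = 0.632×2056.7 = 1299.8 g/s.
Combined feed F8 = 2093 + 1299.8 = 3392.8 g/s.

3393 g/s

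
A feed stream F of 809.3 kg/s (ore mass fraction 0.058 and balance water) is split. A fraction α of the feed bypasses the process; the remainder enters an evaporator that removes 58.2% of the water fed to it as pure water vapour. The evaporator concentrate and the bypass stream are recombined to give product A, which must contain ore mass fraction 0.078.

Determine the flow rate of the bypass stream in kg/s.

430.8 kg/s

All 809.3×0.058 = 46.939 kg/s of ore reaches A, so A = 46.939/0.078 = 601.79 kg/s and vapour = 207.51 kg/s.
The evaporator receives (1−α)·809.3 of feed at 0.942 water and removes 0.582 of that water:
0.582×0.942×(1−α)×809.3 = 207.51
(1−α) = 207.51/443.69 = 0.4677;  α = 0.5323.
Bypass flow = 0.5323×809.3 = 430.8 kg/s.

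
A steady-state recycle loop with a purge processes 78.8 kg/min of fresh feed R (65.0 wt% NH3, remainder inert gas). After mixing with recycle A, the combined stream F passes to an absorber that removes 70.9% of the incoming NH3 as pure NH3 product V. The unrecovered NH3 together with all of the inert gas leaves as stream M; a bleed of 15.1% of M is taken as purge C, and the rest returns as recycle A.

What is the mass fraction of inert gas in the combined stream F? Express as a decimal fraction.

inert gas enters only via R and leaves only via the purge: 78.8×0.350 = 0.151×(inert gas in M), and the absorber passes all inert gas, so inert gas in F = inert gas in M = 182.65 kg/min.
NH3 in F: m_A = 78.8×0.650 + (1−0.151)·(1−0.709)·m_A, so m_A = 51.22/0.7529 = 68.027 kg/min.
F = 68.027 + 182.65 = 250.68 kg/min.
inert gas fraction in F = 182.65/250.68 = 0.729.

0.729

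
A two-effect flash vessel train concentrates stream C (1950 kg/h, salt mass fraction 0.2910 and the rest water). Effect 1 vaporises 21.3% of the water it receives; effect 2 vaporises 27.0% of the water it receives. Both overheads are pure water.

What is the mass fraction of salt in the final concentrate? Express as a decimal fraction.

water in feed = 1950×0.709 = 1382.5 kg/h.
After stage 1: water left = (1−0.213)×1382.5 = 1088.1; stream total = 1655.5 kg/h.
After stage 2: water left = (1−0.270)×1088.1 = 794.29; final concentrate = 1361.7 kg/h.
salt fraction = 567.45/1361.7 = 0.4167.

0.4167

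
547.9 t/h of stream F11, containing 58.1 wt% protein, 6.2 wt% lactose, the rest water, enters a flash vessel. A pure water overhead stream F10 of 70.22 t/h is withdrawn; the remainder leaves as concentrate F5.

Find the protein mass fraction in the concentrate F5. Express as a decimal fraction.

protein is not removed: 547.9×0.581 = 318.33 t/h of protein enters F5.
Concentrate = 547.9 − 70.22 = 477.68 t/h.
Mass fraction = 318.33/477.68 = 0.666.

0.666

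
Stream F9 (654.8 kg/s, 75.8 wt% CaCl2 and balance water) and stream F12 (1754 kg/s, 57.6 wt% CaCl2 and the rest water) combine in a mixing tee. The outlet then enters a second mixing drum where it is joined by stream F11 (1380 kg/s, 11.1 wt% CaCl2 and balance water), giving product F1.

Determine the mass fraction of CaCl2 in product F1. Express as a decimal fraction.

0.4381

Overall, product flow = 3788.8 kg/s.
CaCl2 in = 654.8×0.758 + 1754×0.576 + 1380×0.111 = 1659.8 kg/s.
CaCl2 fraction in F1 = 0.4381.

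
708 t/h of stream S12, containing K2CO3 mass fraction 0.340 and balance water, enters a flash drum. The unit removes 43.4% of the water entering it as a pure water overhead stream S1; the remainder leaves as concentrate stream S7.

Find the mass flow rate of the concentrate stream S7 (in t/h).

505.2 t/h

water entering = 708×0.660 = 467.28 t/h; overhead removed = 0.434×467.28 = 202.8 t/h.
Concentrate = 708 − 202.8 = 505.2 t/h.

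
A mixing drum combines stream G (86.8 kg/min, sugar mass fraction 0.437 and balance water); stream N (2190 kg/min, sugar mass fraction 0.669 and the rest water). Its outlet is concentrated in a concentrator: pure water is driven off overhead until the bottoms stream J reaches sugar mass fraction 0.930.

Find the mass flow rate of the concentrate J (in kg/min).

1616 kg/min

sugar entering = 86.8×0.437 + 2190×0.669 = 1503 kg/min.
All sugar reports to J, so J = 1503/0.930 = 1616.2 kg/min.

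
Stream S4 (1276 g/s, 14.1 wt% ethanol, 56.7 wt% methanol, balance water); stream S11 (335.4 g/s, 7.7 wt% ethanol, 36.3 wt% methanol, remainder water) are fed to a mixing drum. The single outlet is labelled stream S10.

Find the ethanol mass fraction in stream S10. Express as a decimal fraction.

Total flow out = 1276 + 335.4 = 1611.4 g/s.
ethanol in = 1276×0.141 + 335.4×0.077 = 205.74 g/s.
ethanol mass fraction in S10 = 205.74/1611.4 = 0.128.

0.128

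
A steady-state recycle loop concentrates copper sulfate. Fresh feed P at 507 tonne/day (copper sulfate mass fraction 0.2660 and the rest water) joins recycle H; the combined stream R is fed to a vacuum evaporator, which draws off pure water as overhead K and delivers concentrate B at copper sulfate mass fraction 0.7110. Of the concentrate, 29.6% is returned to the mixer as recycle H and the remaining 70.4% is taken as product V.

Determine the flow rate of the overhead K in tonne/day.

Overall copper sulfate balance (none leaves overhead): copper sulfate in fresh feed = copper sulfate in product, i.e. 507×0.266 = (1−0.296)·B·0.711.
B = 134.86/(0.711×0.704) = 269.43 tonne/day.
Recycle H = 0.296×269.43 = 79.752 tonne/day.
Combined feed R = 507 + 79.752 = 586.75 tonne/day.
Overhead K = R − B = 586.75 − 269.43 = 317.32 tonne/day.

317.3 tonne/day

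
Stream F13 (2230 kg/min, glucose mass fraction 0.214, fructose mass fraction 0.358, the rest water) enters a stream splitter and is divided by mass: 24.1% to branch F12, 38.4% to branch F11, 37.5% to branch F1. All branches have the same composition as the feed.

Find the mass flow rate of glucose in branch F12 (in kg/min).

Branch F12 total = 0.241×2230 = 537.43 kg/min.
glucose in F12 = 0.214×537.43 = 115.01 kg/min.

115 kg/min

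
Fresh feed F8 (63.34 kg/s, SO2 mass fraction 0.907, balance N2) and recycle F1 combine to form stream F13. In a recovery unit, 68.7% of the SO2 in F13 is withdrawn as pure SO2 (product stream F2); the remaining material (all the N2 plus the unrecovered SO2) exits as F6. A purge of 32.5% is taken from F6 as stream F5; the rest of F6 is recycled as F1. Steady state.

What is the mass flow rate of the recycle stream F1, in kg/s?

N2 enters only via F8 and leaves only via the purge: 63.34×0.093 = 0.325×(N2 in F6), and the recovery unit passes all N2, so N2 in F13 = N2 in F6 = 18.125 kg/s.
SO2 in F13: m_A = 63.34×0.907 + (1−0.325)·(1−0.687)·m_A, so m_A = 57.449/0.7887 = 72.838 kg/s.
F6 = (1−0.687)×72.838 + 18.125 = 40.923 kg/s.
Recycle F1 = (1−0.325)×40.923 = 27.623 kg/s.

27.62 kg/s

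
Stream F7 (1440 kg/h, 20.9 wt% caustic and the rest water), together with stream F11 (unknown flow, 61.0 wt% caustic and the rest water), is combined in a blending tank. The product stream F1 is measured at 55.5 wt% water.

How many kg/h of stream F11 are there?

Let F11 be the unknown flow. Total out = 1440 + F11.
water balance: 1139 + 0.390·F11 = 0.555·(1440 + F11)
(0.390 − 0.555)·F11 = 0.555×1440 − 1139 = -339.84
F11 = -339.84 / -0.165 = 2059.6 kg/h

2060 kg/h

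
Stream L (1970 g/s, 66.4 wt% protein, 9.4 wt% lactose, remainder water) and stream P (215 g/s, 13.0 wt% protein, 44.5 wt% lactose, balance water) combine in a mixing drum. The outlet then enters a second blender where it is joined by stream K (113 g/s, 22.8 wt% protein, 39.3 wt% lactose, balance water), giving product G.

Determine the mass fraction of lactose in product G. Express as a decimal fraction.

0.1415

Overall, product flow = 2298 g/s.
lactose in = 1970×0.094 + 215×0.445 + 113×0.393 = 325.26 g/s.
lactose fraction in G = 0.1415.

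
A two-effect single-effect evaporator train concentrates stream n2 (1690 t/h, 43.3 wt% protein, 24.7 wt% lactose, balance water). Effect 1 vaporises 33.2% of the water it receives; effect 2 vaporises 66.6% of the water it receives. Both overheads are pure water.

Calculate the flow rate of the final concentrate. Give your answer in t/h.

water in feed = 1690×0.320 = 540.8 t/h.
After stage 1: water left = (1−0.332)×540.8 = 361.25; stream total = 1510.5 t/h.
After stage 2: water left = (1−0.666)×361.25 = 120.66; final concentrate = 1269.9 t/h.

1270 t/h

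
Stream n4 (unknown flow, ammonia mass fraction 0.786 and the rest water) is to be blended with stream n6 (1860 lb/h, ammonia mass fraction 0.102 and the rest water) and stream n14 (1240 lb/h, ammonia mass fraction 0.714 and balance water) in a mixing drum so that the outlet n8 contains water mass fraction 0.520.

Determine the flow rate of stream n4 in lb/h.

Let n4 be the unknown flow. Total out = 3100 + n4.
water balance: 2024.9 + 0.214·n4 = 0.520·(3100 + n4)
(0.214 − 0.520)·n4 = 0.520×3100 − 2024.9 = -412.92
n4 = -412.92 / -0.306 = 1349.4 lb/h

1349 lb/h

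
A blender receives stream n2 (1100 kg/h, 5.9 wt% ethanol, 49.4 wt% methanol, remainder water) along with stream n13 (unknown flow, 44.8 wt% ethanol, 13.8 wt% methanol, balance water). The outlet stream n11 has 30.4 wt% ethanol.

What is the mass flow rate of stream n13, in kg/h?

Let n13 be the unknown flow. Total out = 1100 + n13.
ethanol balance: 64.9 + 0.448·n13 = 0.304·(1100 + n13)
(0.448 − 0.304)·n13 = 0.304×1100 − 64.9 = 269.5
n13 = 269.5 / 0.144 = 1871.5 kg/h

1872 kg/h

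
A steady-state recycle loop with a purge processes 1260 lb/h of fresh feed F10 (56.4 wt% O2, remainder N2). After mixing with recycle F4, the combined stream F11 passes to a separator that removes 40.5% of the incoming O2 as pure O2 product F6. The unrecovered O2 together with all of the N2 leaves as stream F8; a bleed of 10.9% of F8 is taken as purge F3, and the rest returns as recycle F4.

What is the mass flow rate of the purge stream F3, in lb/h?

647.5 lb/h

N2 enters only via F10 and leaves only via the purge: 1260×0.436 = 0.109×(N2 in F8), and the separator passes all N2, so N2 in F11 = N2 in F8 = 5040 lb/h.
O2 in F11: m_A = 1260×0.564 + (1−0.109)·(1−0.405)·m_A, so m_A = 710.64/0.4699 = 1512.5 lb/h.
F8 = (1−0.405)×1512.5 + 5040 = 5939.9 lb/h.
Purge F3 = 0.109×5939.9 = 647.45 lb/h.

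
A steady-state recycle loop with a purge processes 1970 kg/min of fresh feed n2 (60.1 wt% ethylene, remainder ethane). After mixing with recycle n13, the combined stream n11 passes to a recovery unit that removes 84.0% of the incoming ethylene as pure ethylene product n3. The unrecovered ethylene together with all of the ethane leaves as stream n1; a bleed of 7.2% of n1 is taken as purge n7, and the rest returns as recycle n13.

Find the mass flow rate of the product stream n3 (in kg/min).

1168 kg/min

ethylene in n11: m_A = 1970×0.601 + (1−0.072)·(1−0.840)·m_A, so m_A = 1184/0.8515 = 1390.4 kg/min.
Product n3 = 0.840×1390.4 = 1168 kg/min.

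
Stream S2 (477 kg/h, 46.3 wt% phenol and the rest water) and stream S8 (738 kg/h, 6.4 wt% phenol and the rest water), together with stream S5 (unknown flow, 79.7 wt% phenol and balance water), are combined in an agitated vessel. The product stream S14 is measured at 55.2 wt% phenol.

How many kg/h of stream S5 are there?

1643 kg/h

Let S5 be the unknown flow. Total out = 1215 + S5.
phenol balance: 268.08 + 0.797·S5 = 0.552·(1215 + S5)
(0.797 − 0.552)·S5 = 0.552×1215 − 268.08 = 402.6
S5 = 402.6 / 0.245 = 1643.3 kg/h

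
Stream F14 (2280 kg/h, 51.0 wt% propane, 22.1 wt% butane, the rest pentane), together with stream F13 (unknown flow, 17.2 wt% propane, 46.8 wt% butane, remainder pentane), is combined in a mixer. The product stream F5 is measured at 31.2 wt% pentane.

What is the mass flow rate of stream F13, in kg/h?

2042 kg/h

Let F13 be the unknown flow. Total out = 2280 + F13.
pentane balance: 613.32 + 0.360·F13 = 0.312·(2280 + F13)
(0.360 − 0.312)·F13 = 0.312×2280 − 613.32 = 98.04
F13 = 98.04 / 0.048 = 2042.5 kg/h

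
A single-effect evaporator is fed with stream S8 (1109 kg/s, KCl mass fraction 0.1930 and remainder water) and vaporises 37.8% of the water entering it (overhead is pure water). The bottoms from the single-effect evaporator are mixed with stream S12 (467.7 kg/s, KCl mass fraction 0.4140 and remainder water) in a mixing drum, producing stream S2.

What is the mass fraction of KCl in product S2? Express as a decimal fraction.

0.3292

Vapour removed = 0.378×0.807×1109 = 338.3 kg/s; concentrate = 770.7 kg/s.
KCl reaching the mixer = 214.04 (from concentrate) + 467.7×0.414 = 407.66 kg/s.
Product flow = 770.7 + 467.7 = 1238.4 kg/s; KCl fraction = 0.3292.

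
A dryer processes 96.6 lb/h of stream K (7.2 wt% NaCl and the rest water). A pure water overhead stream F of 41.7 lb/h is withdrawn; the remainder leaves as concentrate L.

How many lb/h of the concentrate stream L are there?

54.9 lb/h

Concentrate = 96.6 − 41.7 = 54.9 lb/h.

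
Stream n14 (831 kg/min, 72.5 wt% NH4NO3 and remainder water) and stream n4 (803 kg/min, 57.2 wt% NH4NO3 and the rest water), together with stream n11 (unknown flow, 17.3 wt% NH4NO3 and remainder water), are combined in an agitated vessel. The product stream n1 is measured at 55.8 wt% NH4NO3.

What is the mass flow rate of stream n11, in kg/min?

389.7 kg/min

Let n11 be the unknown flow. Total out = 1634 + n11.
NH4NO3 balance: 1061.8 + 0.173·n11 = 0.558·(1634 + n11)
(0.173 − 0.558)·n11 = 0.558×1634 − 1061.8 = -150.02
n11 = -150.02 / -0.385 = 389.66 kg/min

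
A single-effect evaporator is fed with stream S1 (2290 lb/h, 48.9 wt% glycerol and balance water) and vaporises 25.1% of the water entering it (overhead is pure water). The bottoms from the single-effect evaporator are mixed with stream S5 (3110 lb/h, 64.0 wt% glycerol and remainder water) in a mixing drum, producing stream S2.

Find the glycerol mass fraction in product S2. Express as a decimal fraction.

Vapour removed = 0.251×0.511×2290 = 293.72 lb/h; concentrate = 1996.3 lb/h.
glycerol reaching the mixer = 1119.8 (from concentrate) + 3110×0.640 = 3110.2 lb/h.
Product flow = 1996.3 + 3110 = 5106.3 lb/h; glycerol fraction = 0.6091.

0.6091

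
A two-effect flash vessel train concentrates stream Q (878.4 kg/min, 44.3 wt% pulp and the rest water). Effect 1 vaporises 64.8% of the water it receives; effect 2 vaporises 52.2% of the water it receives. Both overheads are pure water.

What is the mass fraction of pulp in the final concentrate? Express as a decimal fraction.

0.825

water in feed = 878.4×0.557 = 489.27 kg/min.
After stage 1: water left = (1−0.648)×489.27 = 172.22; stream total = 561.35 kg/min.
After stage 2: water left = (1−0.522)×172.22 = 82.322; final concentrate = 471.45 kg/min.
pulp fraction = 389.13/471.45 = 0.825.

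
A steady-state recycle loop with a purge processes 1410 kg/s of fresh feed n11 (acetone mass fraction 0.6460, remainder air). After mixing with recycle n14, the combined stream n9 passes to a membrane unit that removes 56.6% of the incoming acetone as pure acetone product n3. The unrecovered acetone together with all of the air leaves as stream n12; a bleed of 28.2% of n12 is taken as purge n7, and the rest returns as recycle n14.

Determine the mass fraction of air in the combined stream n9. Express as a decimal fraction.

air enters only via n11 and leaves only via the purge: 1410×0.354 = 0.282×(air in n12), and the membrane unit passes all air, so air in n9 = air in n12 = 1770 kg/s.
acetone in n9: m_A = 1410×0.646 + (1−0.282)·(1−0.566)·m_A, so m_A = 910.86/0.6884 = 1323.2 kg/s.
n9 = 1323.2 + 1770 = 3093.2 kg/s.
air fraction in n9 = 1770/3093.2 = 0.5722.

0.5722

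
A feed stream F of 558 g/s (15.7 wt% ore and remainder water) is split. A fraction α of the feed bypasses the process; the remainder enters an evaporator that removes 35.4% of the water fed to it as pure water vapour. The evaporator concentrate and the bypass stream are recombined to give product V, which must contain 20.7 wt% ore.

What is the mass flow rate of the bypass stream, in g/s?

All 558×0.157 = 87.606 g/s of ore reaches V, so V = 87.606/0.207 = 423.22 g/s and vapour = 134.78 g/s.
The evaporator receives (1−α)·558 of feed at 0.843 water and removes 0.354 of that water:
0.354×0.843×(1−α)×558 = 134.78
(1−α) = 134.78/166.52 = 0.8094;  α = 0.1906.
Bypass flow = 0.1906×558 = 106.35 g/s.

106.3 g/s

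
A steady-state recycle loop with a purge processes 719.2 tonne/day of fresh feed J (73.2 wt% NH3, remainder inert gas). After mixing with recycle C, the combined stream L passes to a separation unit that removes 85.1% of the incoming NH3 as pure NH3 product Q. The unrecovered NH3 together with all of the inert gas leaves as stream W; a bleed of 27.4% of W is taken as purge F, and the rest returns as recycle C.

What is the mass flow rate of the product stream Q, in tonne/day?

NH3 in L: m_A = 719.2×0.732 + (1−0.274)·(1−0.851)·m_A, so m_A = 526.45/0.8918 = 590.31 tonne/day.
Product Q = 0.851×590.31 = 502.35 tonne/day.

502.4 tonne/day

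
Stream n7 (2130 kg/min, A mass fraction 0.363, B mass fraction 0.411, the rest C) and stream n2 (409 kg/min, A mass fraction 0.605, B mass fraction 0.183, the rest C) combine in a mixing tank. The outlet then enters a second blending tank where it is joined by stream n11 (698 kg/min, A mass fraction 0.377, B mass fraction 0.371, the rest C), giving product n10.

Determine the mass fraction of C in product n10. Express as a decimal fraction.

0.230

Overall, product flow = 3237 kg/min.
C in = 2130×0.226 + 409×0.212 + 698×0.252 = 743.98 kg/min.
C fraction in n10 = 0.230.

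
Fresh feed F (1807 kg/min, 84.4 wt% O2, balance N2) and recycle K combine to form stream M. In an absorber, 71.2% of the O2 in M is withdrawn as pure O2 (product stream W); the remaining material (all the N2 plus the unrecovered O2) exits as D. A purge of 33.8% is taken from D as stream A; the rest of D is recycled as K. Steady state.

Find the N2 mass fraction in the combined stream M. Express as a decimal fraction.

N2 enters only via F and leaves only via the purge: 1807×0.156 = 0.338×(N2 in D), and the absorber passes all N2, so N2 in M = N2 in D = 834 kg/min.
O2 in M: m_A = 1807×0.844 + (1−0.338)·(1−0.712)·m_A, so m_A = 1525.1/0.8093 = 1884.4 kg/min.
M = 1884.4 + 834 = 2718.4 kg/min.
N2 fraction in M = 834/2718.4 = 0.3068.

0.3068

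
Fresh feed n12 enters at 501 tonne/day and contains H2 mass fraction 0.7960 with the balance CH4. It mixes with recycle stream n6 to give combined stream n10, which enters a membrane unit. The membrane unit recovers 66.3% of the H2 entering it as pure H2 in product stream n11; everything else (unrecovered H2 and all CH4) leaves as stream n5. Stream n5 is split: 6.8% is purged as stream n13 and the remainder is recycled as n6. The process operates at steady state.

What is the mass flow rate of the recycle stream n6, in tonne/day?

1583 tonne/day

CH4 enters only via n12 and leaves only via the purge: 501×0.204 = 0.068×(CH4 in n5), and the membrane unit passes all CH4, so CH4 in n10 = CH4 in n5 = 1503 tonne/day.
H2 in n10: m_A = 501×0.796 + (1−0.068)·(1−0.663)·m_A, so m_A = 398.8/0.6859 = 581.41 tonne/day.
n5 = (1−0.663)×581.41 + 1503 = 1698.9 tonne/day.
Recycle n6 = (1−0.068)×1698.9 = 1583.4 tonne/day.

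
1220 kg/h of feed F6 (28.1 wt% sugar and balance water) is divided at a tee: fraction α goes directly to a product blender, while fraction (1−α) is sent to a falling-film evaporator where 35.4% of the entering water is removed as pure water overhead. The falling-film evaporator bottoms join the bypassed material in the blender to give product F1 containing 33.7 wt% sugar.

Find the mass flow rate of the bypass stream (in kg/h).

All 1220×0.281 = 342.82 kg/h of sugar reaches F1, so F1 = 342.82/0.337 = 1017.3 kg/h and vapour = 202.73 kg/h.
The evaporator receives (1−α)·1220 of feed at 0.719 water and removes 0.354 of that water:
0.354×0.719×(1−α)×1220 = 202.73
(1−α) = 202.73/310.52 = 0.6529;  α = 0.3471.
Bypass flow = 0.3471×1220 = 423.5 kg/h.

423.5 kg/h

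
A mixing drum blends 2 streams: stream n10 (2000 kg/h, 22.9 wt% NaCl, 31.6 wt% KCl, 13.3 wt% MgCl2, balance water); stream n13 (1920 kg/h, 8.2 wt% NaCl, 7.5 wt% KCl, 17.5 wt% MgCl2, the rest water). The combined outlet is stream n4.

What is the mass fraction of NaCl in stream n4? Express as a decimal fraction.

0.157

Total flow out = 2000 + 1920 = 3920 kg/h.
NaCl in = 2000×0.229 + 1920×0.082 = 615.44 kg/h.
NaCl mass fraction in n4 = 615.44/3920 = 0.157.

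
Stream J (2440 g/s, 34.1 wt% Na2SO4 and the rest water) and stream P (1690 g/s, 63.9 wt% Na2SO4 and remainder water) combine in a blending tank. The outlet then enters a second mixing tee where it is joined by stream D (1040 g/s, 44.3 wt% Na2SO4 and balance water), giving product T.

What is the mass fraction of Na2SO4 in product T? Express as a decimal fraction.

0.4589

Overall, product flow = 5170 g/s.
Na2SO4 in = 2440×0.341 + 1690×0.639 + 1040×0.443 = 2372.7 g/s.
Na2SO4 fraction in T = 0.4589.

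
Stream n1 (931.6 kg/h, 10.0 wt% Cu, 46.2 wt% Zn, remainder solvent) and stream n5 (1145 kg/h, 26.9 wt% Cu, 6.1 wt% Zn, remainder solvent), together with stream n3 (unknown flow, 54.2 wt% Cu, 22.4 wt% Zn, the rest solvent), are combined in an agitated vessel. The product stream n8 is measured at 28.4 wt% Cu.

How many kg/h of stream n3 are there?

Let n3 be the unknown flow. Total out = 2076.6 + n3.
Cu balance: 401.17 + 0.542·n3 = 0.284·(2076.6 + n3)
(0.542 − 0.284)·n3 = 0.284×2076.6 − 401.17 = 188.59
n3 = 188.59 / 0.258 = 730.97 kg/h

731 kg/h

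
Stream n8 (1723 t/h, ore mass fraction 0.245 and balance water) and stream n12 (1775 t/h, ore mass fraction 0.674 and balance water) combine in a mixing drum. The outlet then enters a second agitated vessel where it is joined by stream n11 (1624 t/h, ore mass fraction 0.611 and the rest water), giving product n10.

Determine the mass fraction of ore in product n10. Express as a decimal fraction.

Overall, product flow = 5122 t/h.
ore in = 1723×0.245 + 1775×0.674 + 1624×0.611 = 2610.7 t/h.
ore fraction in n10 = 0.510.

0.510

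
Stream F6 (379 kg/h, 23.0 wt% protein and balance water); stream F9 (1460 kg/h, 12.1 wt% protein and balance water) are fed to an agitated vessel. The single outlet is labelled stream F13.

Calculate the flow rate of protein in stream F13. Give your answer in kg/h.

protein out = protein in = 379×0.230 + 1460×0.121 = 263.83 kg/h.

263.8 kg/h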